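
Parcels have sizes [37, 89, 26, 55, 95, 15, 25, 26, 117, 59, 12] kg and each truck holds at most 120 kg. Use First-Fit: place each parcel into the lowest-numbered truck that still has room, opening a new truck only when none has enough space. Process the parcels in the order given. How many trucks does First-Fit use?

5

37 kg → truck 1 (remaining 83 kg)
89 kg → truck 2 (remaining 31 kg)
26 kg → truck 1 (remaining 57 kg)
55 kg → truck 1 (remaining 2 kg)
95 kg → truck 3 (remaining 25 kg)
15 kg → truck 2 (remaining 16 kg)
25 kg → truck 3 (remaining 0 kg)
26 kg → truck 4 (remaining 94 kg)
117 kg → truck 5 (remaining 3 kg)
59 kg → truck 4 (remaining 35 kg)
12 kg → truck 2 (remaining 4 kg)
Final trucks: [37,26,55] [89,15,12] [95,25] [26,59] [117].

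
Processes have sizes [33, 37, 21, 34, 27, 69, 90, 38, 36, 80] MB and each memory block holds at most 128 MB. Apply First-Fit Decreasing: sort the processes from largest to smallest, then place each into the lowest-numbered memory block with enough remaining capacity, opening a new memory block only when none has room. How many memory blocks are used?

4

Sorted descending: 90, 80, 69, 38, 37, 36, 34, 33, 27, 21.
90 MB → memory block 1 (remaining 38 MB)
80 MB → memory block 2 (remaining 48 MB)
69 MB → memory block 3 (remaining 59 MB)
38 MB → memory block 1 (remaining 0 MB)
37 MB → memory block 2 (remaining 11 MB)
36 MB → memory block 3 (remaining 23 MB)
34 MB → memory block 4 (remaining 94 MB)
33 MB → memory block 4 (remaining 61 MB)
27 MB → memory block 4 (remaining 34 MB)
21 MB → memory block 3 (remaining 2 MB)
Final memory blocks: [90,38] [80,37] [69,36,21] [34,33,27].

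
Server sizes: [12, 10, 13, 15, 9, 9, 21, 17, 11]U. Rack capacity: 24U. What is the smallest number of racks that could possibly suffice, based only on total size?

5

Total size = 12 + 10 + 13 + 15 + 9 + 9 + 21 + 17 + 11 = 117U.
⌈117 / 24⌉ = 5.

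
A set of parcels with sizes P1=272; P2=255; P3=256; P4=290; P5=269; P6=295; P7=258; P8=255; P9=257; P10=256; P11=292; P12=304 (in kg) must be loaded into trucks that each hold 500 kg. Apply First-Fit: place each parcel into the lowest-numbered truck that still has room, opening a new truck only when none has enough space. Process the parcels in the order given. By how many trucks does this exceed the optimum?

First-Fit: [272] [255] [256] [290] [269] [295] [258] [255] [257] [256] [292] [304] → 12 trucks.
12 parcels exceed 250 kg (half the capacity), and no two of those can share a truck, so at least 12 trucks are needed.
So 12 is already optimal.

0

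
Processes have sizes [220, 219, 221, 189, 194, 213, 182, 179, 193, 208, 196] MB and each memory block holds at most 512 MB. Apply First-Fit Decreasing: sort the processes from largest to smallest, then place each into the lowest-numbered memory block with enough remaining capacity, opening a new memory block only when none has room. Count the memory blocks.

6

Sorted descending: 221, 220, 219, 213, 208, 196, 194, 193, 189, 182, 179.
memory block 1: place 221 MB, 291 MB left
memory block 1: place 220 MB, 71 MB left
memory block 2: place 219 MB, 293 MB left
memory block 2: place 213 MB, 80 MB left
memory block 3: place 208 MB, 304 MB left
memory block 3: place 196 MB, 108 MB left
memory block 4: place 194 MB, 318 MB left
memory block 4: place 193 MB, 125 MB left
memory block 5: place 189 MB, 323 MB left
memory block 5: place 182 MB, 141 MB left
memory block 6: place 179 MB, 333 MB left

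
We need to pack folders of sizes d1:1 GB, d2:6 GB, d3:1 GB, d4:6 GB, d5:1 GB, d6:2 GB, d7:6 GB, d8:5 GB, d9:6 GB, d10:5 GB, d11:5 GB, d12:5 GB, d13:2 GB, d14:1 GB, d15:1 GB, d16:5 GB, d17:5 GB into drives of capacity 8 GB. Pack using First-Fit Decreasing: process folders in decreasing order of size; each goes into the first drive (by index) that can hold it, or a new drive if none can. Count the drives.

10 drives

Sorted descending: 6, 6, 6, 6, 5, 5, 5, 5, 5, 5, 2, 2, 1, 1, 1, 1, 1.
drive 1: place 6 GB, 2 GB left
drive 2: place 6 GB, 2 GB left
drive 3: place 6 GB, 2 GB left
drive 4: place 6 GB, 2 GB left
drive 5: place 5 GB, 3 GB left
drive 6: place 5 GB, 3 GB left
drive 7: place 5 GB, 3 GB left
drive 8: place 5 GB, 3 GB left
drive 9: place 5 GB, 3 GB left
drive 10: place 5 GB, 3 GB left
drive 1: place 2 GB, 0 GB left
drive 2: place 2 GB, 0 GB left
drive 3: place 1 GB, 1 GB left
drive 3: place 1 GB, 0 GB left
drive 4: place 1 GB, 1 GB left
drive 4: place 1 GB, 0 GB left
drive 5: place 1 GB, 2 GB left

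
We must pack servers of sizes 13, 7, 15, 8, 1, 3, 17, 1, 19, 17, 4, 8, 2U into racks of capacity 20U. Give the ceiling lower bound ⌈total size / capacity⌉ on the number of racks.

Total size = 13 + 7 + 15 + 8 + 1 + 3 + 17 + 1 + 19 + 17 + 4 + 8 + 2 = 115U.
⌈115 / 20⌉ = 6.

6 racks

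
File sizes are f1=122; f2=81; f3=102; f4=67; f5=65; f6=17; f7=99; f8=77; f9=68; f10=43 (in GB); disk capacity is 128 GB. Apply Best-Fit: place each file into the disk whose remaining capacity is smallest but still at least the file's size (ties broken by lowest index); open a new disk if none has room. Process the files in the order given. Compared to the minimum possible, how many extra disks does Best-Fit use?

0

Best-Fit: [122] [81,43] [102,17] [67] [65] [99] [77] [68] → 8 disks.
8 files exceed 64 GB (half the capacity), and no two of those can share a disk, so at least 8 disks are needed.
So 8 is already optimal.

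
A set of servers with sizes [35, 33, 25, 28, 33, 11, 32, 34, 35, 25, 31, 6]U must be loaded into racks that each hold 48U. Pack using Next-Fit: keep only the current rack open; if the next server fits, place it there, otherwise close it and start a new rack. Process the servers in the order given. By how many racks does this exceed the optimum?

Next-Fit: [35] [33] [25] [28] [33,11] [32] [34] [35] [25] [31,6] → 10 racks.
10 servers exceed 24U (half the capacity), and no two of those can share a rack, so at least 10 racks are needed.
So 10 is already optimal.

0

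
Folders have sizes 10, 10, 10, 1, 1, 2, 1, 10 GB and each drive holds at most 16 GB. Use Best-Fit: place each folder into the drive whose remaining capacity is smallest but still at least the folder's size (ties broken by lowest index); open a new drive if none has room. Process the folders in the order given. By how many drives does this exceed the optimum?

Best-Fit: [10,1,1,2,1] [10] [10] [10] → 4 drives.
4 folders exceed 8 GB (half the capacity), and no two of those can share a drive, so at least 4 drives are needed.
So 4 is already optimal.

0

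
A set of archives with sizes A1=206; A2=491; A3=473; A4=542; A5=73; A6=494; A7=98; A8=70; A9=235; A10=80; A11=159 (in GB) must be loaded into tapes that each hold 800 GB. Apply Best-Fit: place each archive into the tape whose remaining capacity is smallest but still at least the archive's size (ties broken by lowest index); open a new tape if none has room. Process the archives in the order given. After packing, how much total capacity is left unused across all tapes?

Put A1 (206 GB) in tape 1; 594 GB remain.
Put A2 (491 GB) in tape 1; 103 GB remain.
Put A3 (473 GB) in tape 2; 327 GB remain.
Put A4 (542 GB) in tape 3; 258 GB remain.
Put A5 (73 GB) in tape 1; 30 GB remain.
Put A6 (494 GB) in tape 4; 306 GB remain.
Put A7 (98 GB) in tape 3; 160 GB remain.
Put A8 (70 GB) in tape 3; 90 GB remain.
Put A9 (235 GB) in tape 4; 71 GB remain.
Put A10 (80 GB) in tape 3; 10 GB remain.
Put A11 (159 GB) in tape 2; 168 GB remain.
4 tapes × 800 GB = 3200 GB; used 2921 GB; unused 279 GB.

279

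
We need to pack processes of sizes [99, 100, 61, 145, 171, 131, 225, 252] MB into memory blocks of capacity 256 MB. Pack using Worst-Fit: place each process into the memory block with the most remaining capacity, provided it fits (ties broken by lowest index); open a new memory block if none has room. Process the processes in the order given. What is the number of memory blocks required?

memory block 1: place 99 MB, 157 MB left
memory block 1: place 100 MB, 57 MB left
memory block 2: place 61 MB, 195 MB left
memory block 2: place 145 MB, 50 MB left
memory block 3: place 171 MB, 85 MB left
memory block 4: place 131 MB, 125 MB left
memory block 5: place 225 MB, 31 MB left
memory block 6: place 252 MB, 4 MB left

6 memory blocks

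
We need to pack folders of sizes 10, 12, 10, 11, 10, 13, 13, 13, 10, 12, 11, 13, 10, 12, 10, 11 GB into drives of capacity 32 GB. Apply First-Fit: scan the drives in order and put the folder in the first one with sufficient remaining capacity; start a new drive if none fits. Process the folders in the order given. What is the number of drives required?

10 GB → drive 1 (remaining 22 GB)
12 GB → drive 1 (remaining 10 GB)
10 GB → drive 1 (remaining 0 GB)
11 GB → drive 2 (remaining 21 GB)
10 GB → drive 2 (remaining 11 GB)
13 GB → drive 3 (remaining 19 GB)
13 GB → drive 3 (remaining 6 GB)
13 GB → drive 4 (remaining 19 GB)
10 GB → drive 2 (remaining 1 GB)
12 GB → drive 4 (remaining 7 GB)
11 GB → drive 5 (remaining 21 GB)
13 GB → drive 5 (remaining 8 GB)
10 GB → drive 6 (remaining 22 GB)
12 GB → drive 6 (remaining 10 GB)
10 GB → drive 6 (remaining 0 GB)
11 GB → drive 7 (remaining 21 GB)
Final drives: [10,12,10] [11,10,10] [13,13] [13,12] [11,13] [10,12,10] [11].

7 drives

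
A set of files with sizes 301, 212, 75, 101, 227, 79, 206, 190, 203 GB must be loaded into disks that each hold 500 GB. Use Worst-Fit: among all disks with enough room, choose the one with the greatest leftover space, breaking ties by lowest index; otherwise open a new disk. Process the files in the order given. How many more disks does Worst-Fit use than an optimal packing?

1

Worst-Fit: [301] [212,75,101] [227,79] [206,190] [203] → 5 disks.
Total size 1594 GB; any packing needs at least ⌈1594/500⌉ = 4 disks.
An optimal packing achieves that bound: [301,190] [227,212] [206,203,79] [101,75] → 4 disks.
Excess: 5 − 4 = 1.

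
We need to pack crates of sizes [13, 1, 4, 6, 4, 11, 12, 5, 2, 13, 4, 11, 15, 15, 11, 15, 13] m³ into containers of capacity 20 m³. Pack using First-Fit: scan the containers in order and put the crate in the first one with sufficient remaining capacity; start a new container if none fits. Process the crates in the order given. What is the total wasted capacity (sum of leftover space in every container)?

65

Put 13 m³ in container 1; 7 m³ remain.
Put 1 m³ in container 1; 6 m³ remain.
Put 4 m³ in container 1; 2 m³ remain.
Put 6 m³ in container 2; 14 m³ remain.
Put 4 m³ in container 2; 10 m³ remain.
Put 11 m³ in container 3; 9 m³ remain.
Put 12 m³ in container 4; 8 m³ remain.
Put 5 m³ in container 2; 5 m³ remain.
Put 2 m³ in container 1; 0 m³ remain.
Put 13 m³ in container 5; 7 m³ remain.
Put 4 m³ in container 2; 1 m³ remain.
Put 11 m³ in container 6; 9 m³ remain.
Put 15 m³ in container 7; 5 m³ remain.
Put 15 m³ in container 8; 5 m³ remain.
Put 11 m³ in container 9; 9 m³ remain.
Put 15 m³ in container 10; 5 m³ remain.
Put 13 m³ in container 11; 7 m³ remain.
11 containers × 20 m³ = 220 m³; used 155 m³; unused 65 m³.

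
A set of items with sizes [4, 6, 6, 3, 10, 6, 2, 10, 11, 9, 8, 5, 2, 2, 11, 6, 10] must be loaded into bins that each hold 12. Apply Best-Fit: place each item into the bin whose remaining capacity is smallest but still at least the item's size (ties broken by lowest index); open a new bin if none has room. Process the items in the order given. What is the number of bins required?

4 → bin 1 (remaining 8)
6 → bin 1 (remaining 2)
6 → bin 2 (remaining 6)
3 → bin 2 (remaining 3)
10 → bin 3 (remaining 2)
6 → bin 4 (remaining 6)
2 → bin 1 (remaining 0)
10 → bin 5 (remaining 2)
11 → bin 6 (remaining 1)
9 → bin 7 (remaining 3)
8 → bin 8 (remaining 4)
5 → bin 4 (remaining 1)
2 → bin 3 (remaining 0)
2 → bin 5 (remaining 0)
11 → bin 9 (remaining 1)
6 → bin 10 (remaining 6)
10 → bin 11 (remaining 2)
Final bins: [4,6,2] [6,3] [10,2] [6,5] [10,2] [11] [9] [8] [11] [6] [10].

11 bins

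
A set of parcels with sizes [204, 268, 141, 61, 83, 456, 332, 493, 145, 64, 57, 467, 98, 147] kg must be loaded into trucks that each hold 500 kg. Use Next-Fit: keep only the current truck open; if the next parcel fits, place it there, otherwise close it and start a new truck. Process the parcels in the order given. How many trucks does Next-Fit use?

Put 204 kg in truck 1; 296 kg remain.
Put 268 kg in truck 1; 28 kg remain.
Put 141 kg in truck 2; 359 kg remain.
Put 61 kg in truck 2; 298 kg remain.
Put 83 kg in truck 2; 215 kg remain.
Put 456 kg in truck 3; 44 kg remain.
Put 332 kg in truck 4; 168 kg remain.
Put 493 kg in truck 5; 7 kg remain.
Put 145 kg in truck 6; 355 kg remain.
Put 64 kg in truck 6; 291 kg remain.
Put 57 kg in truck 6; 234 kg remain.
Put 467 kg in truck 7; 33 kg remain.
Put 98 kg in truck 8; 402 kg remain.
Put 147 kg in truck 8; 255 kg remain.

8 trucks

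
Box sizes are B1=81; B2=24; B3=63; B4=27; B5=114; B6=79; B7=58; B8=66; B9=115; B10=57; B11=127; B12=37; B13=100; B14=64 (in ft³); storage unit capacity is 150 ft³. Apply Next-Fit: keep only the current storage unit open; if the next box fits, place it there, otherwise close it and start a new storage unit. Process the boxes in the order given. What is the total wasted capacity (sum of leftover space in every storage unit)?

488

B1 (81 ft³) → storage unit 1 (remaining 69 ft³)
B2 (24 ft³) → storage unit 1 (remaining 45 ft³)
B3 (63 ft³) → storage unit 2 (remaining 87 ft³)
B4 (27 ft³) → storage unit 2 (remaining 60 ft³)
B5 (114 ft³) → storage unit 3 (remaining 36 ft³)
B6 (79 ft³) → storage unit 4 (remaining 71 ft³)
B7 (58 ft³) → storage unit 4 (remaining 13 ft³)
B8 (66 ft³) → storage unit 5 (remaining 84 ft³)
B9 (115 ft³) → storage unit 6 (remaining 35 ft³)
B10 (57 ft³) → storage unit 7 (remaining 93 ft³)
B11 (127 ft³) → storage unit 8 (remaining 23 ft³)
B12 (37 ft³) → storage unit 9 (remaining 113 ft³)
B13 (100 ft³) → storage unit 9 (remaining 13 ft³)
B14 (64 ft³) → storage unit 10 (remaining 86 ft³)
10 storage units × 150 ft³ = 1500 ft³; used 1012 ft³; unused 488 ft³.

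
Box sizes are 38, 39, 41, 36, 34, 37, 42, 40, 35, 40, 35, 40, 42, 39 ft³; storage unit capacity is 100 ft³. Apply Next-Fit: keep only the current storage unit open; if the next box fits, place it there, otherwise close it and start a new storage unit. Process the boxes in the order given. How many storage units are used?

storage unit 1: place 38 ft³, 62 ft³ left
storage unit 1: place 39 ft³, 23 ft³ left
storage unit 2: place 41 ft³, 59 ft³ left
storage unit 2: place 36 ft³, 23 ft³ left
storage unit 3: place 34 ft³, 66 ft³ left
storage unit 3: place 37 ft³, 29 ft³ left
storage unit 4: place 42 ft³, 58 ft³ left
storage unit 4: place 40 ft³, 18 ft³ left
storage unit 5: place 35 ft³, 65 ft³ left
storage unit 5: place 40 ft³, 25 ft³ left
storage unit 6: place 35 ft³, 65 ft³ left
storage unit 6: place 40 ft³, 25 ft³ left
storage unit 7: place 42 ft³, 58 ft³ left
storage unit 7: place 39 ft³, 19 ft³ left

7 storage units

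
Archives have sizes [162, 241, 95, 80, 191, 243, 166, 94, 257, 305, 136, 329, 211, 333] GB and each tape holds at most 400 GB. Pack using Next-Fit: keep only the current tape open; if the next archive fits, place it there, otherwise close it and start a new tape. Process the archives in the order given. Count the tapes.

11 tapes

tape 1: place 162 GB, 238 GB left
tape 2: place 241 GB, 159 GB left
tape 2: place 95 GB, 64 GB left
tape 3: place 80 GB, 320 GB left
tape 3: place 191 GB, 129 GB left
tape 4: place 243 GB, 157 GB left
tape 5: place 166 GB, 234 GB left
tape 5: place 94 GB, 140 GB left
tape 6: place 257 GB, 143 GB left
tape 7: place 305 GB, 95 GB left
tape 8: place 136 GB, 264 GB left
tape 9: place 329 GB, 71 GB left
tape 10: place 211 GB, 189 GB left
tape 11: place 333 GB, 67 GB left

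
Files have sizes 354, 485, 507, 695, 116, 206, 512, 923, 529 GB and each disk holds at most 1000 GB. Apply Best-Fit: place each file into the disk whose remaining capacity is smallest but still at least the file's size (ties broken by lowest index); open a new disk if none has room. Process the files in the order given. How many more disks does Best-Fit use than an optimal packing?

1

Best-Fit: [354,485,116] [507] [695,206] [512] [923] [529] → 6 disks.
Total size 4327 GB; any packing needs at least ⌈4327/1000⌉ = 5 disks.
An optimal packing achieves that bound: [923] [695,206] [529,354,116] [512,485] [507] → 5 disks.
Excess: 6 − 5 = 1.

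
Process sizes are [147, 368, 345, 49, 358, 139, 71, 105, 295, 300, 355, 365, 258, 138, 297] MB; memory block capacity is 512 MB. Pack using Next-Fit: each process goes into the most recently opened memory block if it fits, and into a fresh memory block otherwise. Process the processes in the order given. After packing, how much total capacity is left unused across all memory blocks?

1530

Put 147 MB in memory block 1; 365 MB remain.
Put 368 MB in memory block 2; 144 MB remain.
Put 345 MB in memory block 3; 167 MB remain.
Put 49 MB in memory block 3; 118 MB remain.
Put 358 MB in memory block 4; 154 MB remain.
Put 139 MB in memory block 4; 15 MB remain.
Put 71 MB in memory block 5; 441 MB remain.
Put 105 MB in memory block 5; 336 MB remain.
Put 295 MB in memory block 5; 41 MB remain.
Put 300 MB in memory block 6; 212 MB remain.
Put 355 MB in memory block 7; 157 MB remain.
Put 365 MB in memory block 8; 147 MB remain.
Put 258 MB in memory block 9; 254 MB remain.
Put 138 MB in memory block 9; 116 MB remain.
Put 297 MB in memory block 10; 215 MB remain.
10 memory blocks × 512 MB = 5120 MB; used 3590 MB; unused 1530 MB.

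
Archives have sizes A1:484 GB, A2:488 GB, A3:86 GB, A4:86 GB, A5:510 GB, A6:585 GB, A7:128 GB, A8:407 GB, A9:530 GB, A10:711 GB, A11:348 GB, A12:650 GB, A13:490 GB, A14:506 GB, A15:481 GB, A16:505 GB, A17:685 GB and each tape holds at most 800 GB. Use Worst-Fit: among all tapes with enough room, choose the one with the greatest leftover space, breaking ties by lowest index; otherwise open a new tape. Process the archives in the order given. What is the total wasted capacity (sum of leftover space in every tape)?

2720

Put A1 (484 GB) in tape 1; 316 GB remain.
Put A2 (488 GB) in tape 2; 312 GB remain.
Put A3 (86 GB) in tape 1; 230 GB remain.
Put A4 (86 GB) in tape 2; 226 GB remain.
Put A5 (510 GB) in tape 3; 290 GB remain.
Put A6 (585 GB) in tape 4; 215 GB remain.
Put A7 (128 GB) in tape 3; 162 GB remain.
Put A8 (407 GB) in tape 5; 393 GB remain.
Put A9 (530 GB) in tape 6; 270 GB remain.
Put A10 (711 GB) in tape 7; 89 GB remain.
Put A11 (348 GB) in tape 5; 45 GB remain.
Put A12 (650 GB) in tape 8; 150 GB remain.
Put A13 (490 GB) in tape 9; 310 GB remain.
Put A14 (506 GB) in tape 10; 294 GB remain.
Put A15 (481 GB) in tape 11; 319 GB remain.
Put A16 (505 GB) in tape 12; 295 GB remain.
Put A17 (685 GB) in tape 13; 115 GB remain.
13 tapes × 800 GB = 10400 GB; used 7680 GB; unused 2720 GB.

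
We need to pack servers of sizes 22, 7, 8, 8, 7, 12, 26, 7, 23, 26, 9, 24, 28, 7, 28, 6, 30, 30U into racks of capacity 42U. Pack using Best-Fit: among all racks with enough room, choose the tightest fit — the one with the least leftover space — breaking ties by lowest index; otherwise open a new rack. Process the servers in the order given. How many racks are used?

22U → rack 1 (remaining 20U)
7U → rack 1 (remaining 13U)
8U → rack 1 (remaining 5U)
8U → rack 2 (remaining 34U)
7U → rack 2 (remaining 27U)
12U → rack 2 (remaining 15U)
26U → rack 3 (remaining 16U)
7U → rack 2 (remaining 8U)
23U → rack 4 (remaining 19U)
26U → rack 5 (remaining 16U)
9U → rack 3 (remaining 7U)
24U → rack 6 (remaining 18U)
28U → rack 7 (remaining 14U)
7U → rack 3 (remaining 0U)
28U → rack 8 (remaining 14U)
6U → rack 2 (remaining 2U)
30U → rack 9 (remaining 12U)
30U → rack 10 (remaining 12U)
Final racks: [22,7,8] [8,7,12,7,6] [26,9,7] [23] [26] [24] [28] [28] [30] [30].

10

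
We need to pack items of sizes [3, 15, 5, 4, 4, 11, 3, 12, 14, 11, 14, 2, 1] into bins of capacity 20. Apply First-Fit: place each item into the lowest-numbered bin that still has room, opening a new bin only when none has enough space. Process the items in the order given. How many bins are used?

7 bins

bin 1: place 3, 17 left
bin 1: place 15, 2 left
bin 2: place 5, 15 left
bin 2: place 4, 11 left
bin 2: place 4, 7 left
bin 3: place 11, 9 left
bin 2: place 3, 4 left
bin 4: place 12, 8 left
bin 5: place 14, 6 left
bin 6: place 11, 9 left
bin 7: place 14, 6 left
bin 1: place 2, 0 left
bin 2: place 1, 3 left
Final bins: [3,15,2] [5,4,4,3,1] [11] [12] [14] [11] [14].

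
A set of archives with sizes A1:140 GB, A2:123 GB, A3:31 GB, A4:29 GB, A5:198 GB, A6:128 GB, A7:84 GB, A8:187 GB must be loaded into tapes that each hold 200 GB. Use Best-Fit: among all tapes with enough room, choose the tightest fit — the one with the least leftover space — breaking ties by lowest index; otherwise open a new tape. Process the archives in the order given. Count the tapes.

A1 (140 GB) → tape 1 (remaining 60 GB)
A2 (123 GB) → tape 2 (remaining 77 GB)
A3 (31 GB) → tape 1 (remaining 29 GB)
A4 (29 GB) → tape 1 (remaining 0 GB)
A5 (198 GB) → tape 3 (remaining 2 GB)
A6 (128 GB) → tape 4 (remaining 72 GB)
A7 (84 GB) → tape 5 (remaining 116 GB)
A8 (187 GB) → tape 6 (remaining 13 GB)

6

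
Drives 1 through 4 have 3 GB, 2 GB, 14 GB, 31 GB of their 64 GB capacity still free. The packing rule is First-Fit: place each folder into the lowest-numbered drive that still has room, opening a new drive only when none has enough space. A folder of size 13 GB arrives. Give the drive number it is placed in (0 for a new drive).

3

Drives with room: drive 3 (14 GB), drive 4 (31 GB).
The first with room is drive 3.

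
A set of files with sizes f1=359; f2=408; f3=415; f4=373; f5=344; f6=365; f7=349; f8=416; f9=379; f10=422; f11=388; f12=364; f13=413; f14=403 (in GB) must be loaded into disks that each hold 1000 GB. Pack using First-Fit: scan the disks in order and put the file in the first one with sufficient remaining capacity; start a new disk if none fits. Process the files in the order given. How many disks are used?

f1 (359 GB) → disk 1 (remaining 641 GB)
f2 (408 GB) → disk 1 (remaining 233 GB)
f3 (415 GB) → disk 2 (remaining 585 GB)
f4 (373 GB) → disk 2 (remaining 212 GB)
f5 (344 GB) → disk 3 (remaining 656 GB)
f6 (365 GB) → disk 3 (remaining 291 GB)
f7 (349 GB) → disk 4 (remaining 651 GB)
f8 (416 GB) → disk 4 (remaining 235 GB)
f9 (379 GB) → disk 5 (remaining 621 GB)
f10 (422 GB) → disk 5 (remaining 199 GB)
f11 (388 GB) → disk 6 (remaining 612 GB)
f12 (364 GB) → disk 6 (remaining 248 GB)
f13 (413 GB) → disk 7 (remaining 587 GB)
f14 (403 GB) → disk 7 (remaining 184 GB)

7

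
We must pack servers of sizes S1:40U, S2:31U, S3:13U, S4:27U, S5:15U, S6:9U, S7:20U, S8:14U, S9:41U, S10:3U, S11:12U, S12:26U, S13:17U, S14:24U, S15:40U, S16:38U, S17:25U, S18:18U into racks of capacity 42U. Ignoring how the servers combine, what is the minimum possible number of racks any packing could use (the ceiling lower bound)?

Total size = 40 + 31 + 13 + 27 + 15 + 9 + 20 + 14 + 41 + 3 + 12 + 26 + 17 + 24 + 40 + 38 + 25 + 18 = 413U.
⌈413 / 42⌉ = 10.

10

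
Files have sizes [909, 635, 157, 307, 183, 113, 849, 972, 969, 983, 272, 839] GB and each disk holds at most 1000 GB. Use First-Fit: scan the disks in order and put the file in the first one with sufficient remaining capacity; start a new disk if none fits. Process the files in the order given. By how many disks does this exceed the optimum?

0

First-Fit: [909] [635,157,183] [307,113,272] [849] [972] [969] [983] [839] → 8 disks.
Total size 7188 GB; any packing needs at least ⌈7188/1000⌉ = 8 disks.
So 8 is already optimal.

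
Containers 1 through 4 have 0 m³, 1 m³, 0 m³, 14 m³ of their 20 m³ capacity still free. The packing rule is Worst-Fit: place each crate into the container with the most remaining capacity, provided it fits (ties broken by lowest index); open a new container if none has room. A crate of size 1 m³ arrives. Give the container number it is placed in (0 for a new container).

4

Containers with room: container 2 (1 m³), container 4 (14 m³).
Most room is container 4 with 14 m³ free.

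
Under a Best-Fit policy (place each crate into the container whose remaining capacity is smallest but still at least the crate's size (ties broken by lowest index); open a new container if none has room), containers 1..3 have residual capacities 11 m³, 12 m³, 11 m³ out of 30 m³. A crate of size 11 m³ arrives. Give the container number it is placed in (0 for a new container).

1

Containers with room: container 1 (11 m³), container 2 (12 m³), container 3 (11 m³).
Tightest fit is container 1 with 11 m³ free.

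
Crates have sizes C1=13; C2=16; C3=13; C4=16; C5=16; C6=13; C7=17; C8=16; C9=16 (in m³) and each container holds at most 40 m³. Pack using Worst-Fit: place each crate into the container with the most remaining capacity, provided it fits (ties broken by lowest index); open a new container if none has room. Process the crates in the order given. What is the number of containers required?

container 1: place C1 (13 m³), 27 m³ left
container 1: place C2 (16 m³), 11 m³ left
container 2: place C3 (13 m³), 27 m³ left
container 2: place C4 (16 m³), 11 m³ left
container 3: place C5 (16 m³), 24 m³ left
container 3: place C6 (13 m³), 11 m³ left
container 4: place C7 (17 m³), 23 m³ left
container 4: place C8 (16 m³), 7 m³ left
container 5: place C9 (16 m³), 24 m³ left

5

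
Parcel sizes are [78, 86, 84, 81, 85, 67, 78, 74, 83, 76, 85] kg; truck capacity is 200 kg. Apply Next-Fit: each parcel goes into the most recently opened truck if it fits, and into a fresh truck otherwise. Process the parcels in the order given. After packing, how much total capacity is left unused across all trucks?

323

truck 1: place 78 kg, 122 kg left
truck 1: place 86 kg, 36 kg left
truck 2: place 84 kg, 116 kg left
truck 2: place 81 kg, 35 kg left
truck 3: place 85 kg, 115 kg left
truck 3: place 67 kg, 48 kg left
truck 4: place 78 kg, 122 kg left
truck 4: place 74 kg, 48 kg left
truck 5: place 83 kg, 117 kg left
truck 5: place 76 kg, 41 kg left
truck 6: place 85 kg, 115 kg left
6 trucks × 200 kg = 1200 kg; used 877 kg; unused 323 kg.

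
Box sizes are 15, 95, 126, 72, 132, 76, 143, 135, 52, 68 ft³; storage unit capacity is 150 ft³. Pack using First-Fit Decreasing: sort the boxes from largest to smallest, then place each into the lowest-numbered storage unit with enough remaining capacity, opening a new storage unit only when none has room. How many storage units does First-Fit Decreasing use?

Sorted descending: 143, 135, 132, 126, 95, 76, 72, 68, 52, 15.
Put 143 ft³ in storage unit 1; 7 ft³ remain.
Put 135 ft³ in storage unit 2; 15 ft³ remain.
Put 132 ft³ in storage unit 3; 18 ft³ remain.
Put 126 ft³ in storage unit 4; 24 ft³ remain.
Put 95 ft³ in storage unit 5; 55 ft³ remain.
Put 76 ft³ in storage unit 6; 74 ft³ remain.
Put 72 ft³ in storage unit 6; 2 ft³ remain.
Put 68 ft³ in storage unit 7; 82 ft³ remain.
Put 52 ft³ in storage unit 5; 3 ft³ remain.
Put 15 ft³ in storage unit 2; 0 ft³ remain.

7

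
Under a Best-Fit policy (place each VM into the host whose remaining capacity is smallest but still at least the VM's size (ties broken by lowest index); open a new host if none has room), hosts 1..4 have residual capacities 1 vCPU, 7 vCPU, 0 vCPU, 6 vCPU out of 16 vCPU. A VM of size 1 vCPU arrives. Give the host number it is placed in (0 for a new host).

Hosts with room: host 1 (1 vCPU), host 2 (7 vCPU), host 4 (6 vCPU).
Tightest fit is host 1 with 1 vCPU free.

1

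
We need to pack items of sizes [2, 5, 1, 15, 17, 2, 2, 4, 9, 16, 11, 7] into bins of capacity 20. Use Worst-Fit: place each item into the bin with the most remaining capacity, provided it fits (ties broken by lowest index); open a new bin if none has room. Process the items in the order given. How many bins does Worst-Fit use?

Put 2 in bin 1; 18 remain.
Put 5 in bin 1; 13 remain.
Put 1 in bin 1; 12 remain.
Put 15 in bin 2; 5 remain.
Put 17 in bin 3; 3 remain.
Put 2 in bin 1; 10 remain.
Put 2 in bin 1; 8 remain.
Put 4 in bin 1; 4 remain.
Put 9 in bin 4; 11 remain.
Put 16 in bin 5; 4 remain.
Put 11 in bin 4; 0 remain.
Put 7 in bin 6; 13 remain.
Final bins: [2,5,1,2,2,4] [15] [17] [9,11] [16] [7].

6 bins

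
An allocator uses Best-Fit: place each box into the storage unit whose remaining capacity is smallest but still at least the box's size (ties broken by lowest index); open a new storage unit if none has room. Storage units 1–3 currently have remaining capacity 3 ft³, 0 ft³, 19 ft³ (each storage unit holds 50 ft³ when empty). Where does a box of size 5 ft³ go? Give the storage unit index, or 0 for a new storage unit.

3

Storage units with room: storage unit 3 (19 ft³).
Tightest fit is storage unit 3 with 19 ft³ free.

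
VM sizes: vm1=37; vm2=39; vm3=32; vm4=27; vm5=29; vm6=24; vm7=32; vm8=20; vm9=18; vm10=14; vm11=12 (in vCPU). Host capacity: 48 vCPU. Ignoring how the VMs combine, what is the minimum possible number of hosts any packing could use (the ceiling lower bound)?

Total size = 37 + 39 + 32 + 27 + 29 + 24 + 32 + 20 + 18 + 14 + 12 = 284 vCPU.
⌈284 / 48⌉ = 6.

6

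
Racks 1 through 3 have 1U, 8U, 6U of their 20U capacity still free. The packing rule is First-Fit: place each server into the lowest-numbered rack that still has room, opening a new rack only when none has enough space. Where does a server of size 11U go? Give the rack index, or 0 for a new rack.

0

No rack has ≥ 11U free, so a new rack is opened.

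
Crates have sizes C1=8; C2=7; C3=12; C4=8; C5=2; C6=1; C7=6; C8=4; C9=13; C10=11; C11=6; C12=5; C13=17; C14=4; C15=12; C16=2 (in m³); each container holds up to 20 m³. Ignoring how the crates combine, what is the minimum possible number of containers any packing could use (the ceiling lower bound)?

Total size = 8 + 7 + 12 + 8 + 2 + 1 + 6 + 4 + 13 + 11 + 6 + 5 + 17 + 4 + 12 + 2 = 118 m³.
⌈118 / 20⌉ = 6.

6 containers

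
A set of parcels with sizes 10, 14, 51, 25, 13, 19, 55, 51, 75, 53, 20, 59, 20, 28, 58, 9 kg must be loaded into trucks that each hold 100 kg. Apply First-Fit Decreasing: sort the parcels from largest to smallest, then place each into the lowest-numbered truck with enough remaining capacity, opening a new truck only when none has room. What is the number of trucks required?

Sorted descending: 75, 59, 58, 55, 53, 51, 51, 28, 25, 20, 20, 19, 14, 13, 10, 9.
75 kg → truck 1 (remaining 25 kg)
59 kg → truck 2 (remaining 41 kg)
58 kg → truck 3 (remaining 42 kg)
55 kg → truck 4 (remaining 45 kg)
53 kg → truck 5 (remaining 47 kg)
51 kg → truck 6 (remaining 49 kg)
51 kg → truck 7 (remaining 49 kg)
28 kg → truck 2 (remaining 13 kg)
25 kg → truck 1 (remaining 0 kg)
20 kg → truck 3 (remaining 22 kg)
20 kg → truck 3 (remaining 2 kg)
19 kg → truck 4 (remaining 26 kg)
14 kg → truck 4 (remaining 12 kg)
13 kg → truck 2 (remaining 0 kg)
10 kg → truck 4 (remaining 2 kg)
9 kg → truck 5 (remaining 38 kg)

7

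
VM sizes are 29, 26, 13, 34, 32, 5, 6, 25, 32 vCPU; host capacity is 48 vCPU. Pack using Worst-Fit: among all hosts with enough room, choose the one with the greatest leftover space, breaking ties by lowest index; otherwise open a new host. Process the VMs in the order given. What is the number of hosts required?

host 1: place 29 vCPU, 19 vCPU left
host 2: place 26 vCPU, 22 vCPU left
host 2: place 13 vCPU, 9 vCPU left
host 3: place 34 vCPU, 14 vCPU left
host 4: place 32 vCPU, 16 vCPU left
host 1: place 5 vCPU, 14 vCPU left
host 4: place 6 vCPU, 10 vCPU left
host 5: place 25 vCPU, 23 vCPU left
host 6: place 32 vCPU, 16 vCPU left

6 hosts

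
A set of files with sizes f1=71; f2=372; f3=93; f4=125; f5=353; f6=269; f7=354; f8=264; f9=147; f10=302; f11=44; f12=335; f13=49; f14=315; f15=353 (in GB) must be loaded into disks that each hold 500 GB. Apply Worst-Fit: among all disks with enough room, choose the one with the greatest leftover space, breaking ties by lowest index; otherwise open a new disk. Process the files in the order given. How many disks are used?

9

disk 1: place f1 (71 GB), 429 GB left
disk 1: place f2 (372 GB), 57 GB left
disk 2: place f3 (93 GB), 407 GB left
disk 2: place f4 (125 GB), 282 GB left
disk 3: place f5 (353 GB), 147 GB left
disk 2: place f6 (269 GB), 13 GB left
disk 4: place f7 (354 GB), 146 GB left
disk 5: place f8 (264 GB), 236 GB left
disk 5: place f9 (147 GB), 89 GB left
disk 6: place f10 (302 GB), 198 GB left
disk 6: place f11 (44 GB), 154 GB left
disk 7: place f12 (335 GB), 165 GB left
disk 7: place f13 (49 GB), 116 GB left
disk 8: place f14 (315 GB), 185 GB left
disk 9: place f15 (353 GB), 147 GB left
Final disks: [71,372] [93,125,269] [353] [354] [264,147] [302,44] [335,49] [315] [353].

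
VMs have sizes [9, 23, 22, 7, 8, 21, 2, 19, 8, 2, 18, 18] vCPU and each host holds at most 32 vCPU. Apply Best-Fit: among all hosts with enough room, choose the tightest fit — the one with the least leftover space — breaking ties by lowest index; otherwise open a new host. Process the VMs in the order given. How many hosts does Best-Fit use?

Put 9 vCPU in host 1; 23 vCPU remain.
Put 23 vCPU in host 1; 0 vCPU remain.
Put 22 vCPU in host 2; 10 vCPU remain.
Put 7 vCPU in host 2; 3 vCPU remain.
Put 8 vCPU in host 3; 24 vCPU remain.
Put 21 vCPU in host 3; 3 vCPU remain.
Put 2 vCPU in host 2; 1 vCPU remain.
Put 19 vCPU in host 4; 13 vCPU remain.
Put 8 vCPU in host 4; 5 vCPU remain.
Put 2 vCPU in host 3; 1 vCPU remain.
Put 18 vCPU in host 5; 14 vCPU remain.
Put 18 vCPU in host 6; 14 vCPU remain.

6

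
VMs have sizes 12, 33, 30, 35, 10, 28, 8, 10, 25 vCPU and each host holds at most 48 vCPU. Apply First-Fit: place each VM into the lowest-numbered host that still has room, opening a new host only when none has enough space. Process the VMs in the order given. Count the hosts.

5

12 vCPU → host 1 (remaining 36 vCPU)
33 vCPU → host 1 (remaining 3 vCPU)
30 vCPU → host 2 (remaining 18 vCPU)
35 vCPU → host 3 (remaining 13 vCPU)
10 vCPU → host 2 (remaining 8 vCPU)
28 vCPU → host 4 (remaining 20 vCPU)
8 vCPU → host 2 (remaining 0 vCPU)
10 vCPU → host 3 (remaining 3 vCPU)
25 vCPU → host 5 (remaining 23 vCPU)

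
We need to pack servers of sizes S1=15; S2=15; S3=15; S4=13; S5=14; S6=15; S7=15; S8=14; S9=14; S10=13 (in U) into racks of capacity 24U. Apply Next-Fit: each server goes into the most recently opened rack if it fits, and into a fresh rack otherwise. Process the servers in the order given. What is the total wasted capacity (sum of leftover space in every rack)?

S1 (15U) → rack 1 (remaining 9U)
S2 (15U) → rack 2 (remaining 9U)
S3 (15U) → rack 3 (remaining 9U)
S4 (13U) → rack 4 (remaining 11U)
S5 (14U) → rack 5 (remaining 10U)
S6 (15U) → rack 6 (remaining 9U)
S7 (15U) → rack 7 (remaining 9U)
S8 (14U) → rack 8 (remaining 10U)
S9 (14U) → rack 9 (remaining 10U)
S10 (13U) → rack 10 (remaining 11U)
10 racks × 24U = 240U; used 143U; unused 97U.

97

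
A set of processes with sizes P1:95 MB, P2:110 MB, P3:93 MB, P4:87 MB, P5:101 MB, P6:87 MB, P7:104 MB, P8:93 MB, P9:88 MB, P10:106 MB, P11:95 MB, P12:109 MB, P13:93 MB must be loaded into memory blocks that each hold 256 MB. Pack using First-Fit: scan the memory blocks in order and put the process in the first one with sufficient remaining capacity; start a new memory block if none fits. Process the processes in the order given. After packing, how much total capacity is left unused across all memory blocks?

memory block 1: place P1 (95 MB), 161 MB left
memory block 1: place P2 (110 MB), 51 MB left
memory block 2: place P3 (93 MB), 163 MB left
memory block 2: place P4 (87 MB), 76 MB left
memory block 3: place P5 (101 MB), 155 MB left
memory block 3: place P6 (87 MB), 68 MB left
memory block 4: place P7 (104 MB), 152 MB left
memory block 4: place P8 (93 MB), 59 MB left
memory block 5: place P9 (88 MB), 168 MB left
memory block 5: place P10 (106 MB), 62 MB left
memory block 6: place P11 (95 MB), 161 MB left
memory block 6: place P12 (109 MB), 52 MB left
memory block 7: place P13 (93 MB), 163 MB left
7 memory blocks × 256 MB = 1792 MB; used 1261 MB; unused 531 MB.

531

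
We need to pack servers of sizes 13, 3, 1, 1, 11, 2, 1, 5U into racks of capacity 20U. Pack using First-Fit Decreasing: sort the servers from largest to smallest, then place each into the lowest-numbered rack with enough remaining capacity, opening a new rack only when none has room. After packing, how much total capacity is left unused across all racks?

3

Sorted descending: 13, 11, 5, 3, 2, 1, 1, 1.
Put 13U in rack 1; 7U remain.
Put 11U in rack 2; 9U remain.
Put 5U in rack 1; 2U remain.
Put 3U in rack 2; 6U remain.
Put 2U in rack 1; 0U remain.
Put 1U in rack 2; 5U remain.
Put 1U in rack 2; 4U remain.
Put 1U in rack 2; 3U remain.
2 racks × 20U = 40U; used 37U; unused 3U.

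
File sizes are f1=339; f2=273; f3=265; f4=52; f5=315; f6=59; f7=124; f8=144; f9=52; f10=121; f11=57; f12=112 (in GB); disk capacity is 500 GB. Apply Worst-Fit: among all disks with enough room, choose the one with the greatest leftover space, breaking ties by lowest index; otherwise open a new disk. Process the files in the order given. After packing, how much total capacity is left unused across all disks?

f1 (339 GB) → disk 1 (remaining 161 GB)
f2 (273 GB) → disk 2 (remaining 227 GB)
f3 (265 GB) → disk 3 (remaining 235 GB)
f4 (52 GB) → disk 3 (remaining 183 GB)
f5 (315 GB) → disk 4 (remaining 185 GB)
f6 (59 GB) → disk 2 (remaining 168 GB)
f7 (124 GB) → disk 4 (remaining 61 GB)
f8 (144 GB) → disk 3 (remaining 39 GB)
f9 (52 GB) → disk 2 (remaining 116 GB)
f10 (121 GB) → disk 1 (remaining 40 GB)
f11 (57 GB) → disk 2 (remaining 59 GB)
f12 (112 GB) → disk 5 (remaining 388 GB)
5 disks × 500 GB = 2500 GB; used 1913 GB; unused 587 GB.

587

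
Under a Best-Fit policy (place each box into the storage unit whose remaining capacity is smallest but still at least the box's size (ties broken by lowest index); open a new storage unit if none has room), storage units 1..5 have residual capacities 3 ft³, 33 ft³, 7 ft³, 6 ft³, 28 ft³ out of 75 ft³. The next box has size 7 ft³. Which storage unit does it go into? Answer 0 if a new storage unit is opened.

Storage units with room: storage unit 2 (33 ft³), storage unit 3 (7 ft³), storage unit 5 (28 ft³).
Tightest fit is storage unit 3 with 7 ft³ free.

3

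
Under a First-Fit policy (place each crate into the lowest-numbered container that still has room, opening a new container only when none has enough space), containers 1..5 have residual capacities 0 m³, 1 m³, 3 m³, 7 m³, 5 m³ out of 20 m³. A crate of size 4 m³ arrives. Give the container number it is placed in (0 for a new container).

Containers with room: container 4 (7 m³), container 5 (5 m³).
The first with room is container 4.

4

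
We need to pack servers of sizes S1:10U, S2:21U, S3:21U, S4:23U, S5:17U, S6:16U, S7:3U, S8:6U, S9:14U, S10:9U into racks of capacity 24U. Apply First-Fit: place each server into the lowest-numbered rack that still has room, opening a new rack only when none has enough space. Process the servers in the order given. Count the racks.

S1 (10U) → rack 1 (remaining 14U)
S2 (21U) → rack 2 (remaining 3U)
S3 (21U) → rack 3 (remaining 3U)
S4 (23U) → rack 4 (remaining 1U)
S5 (17U) → rack 5 (remaining 7U)
S6 (16U) → rack 6 (remaining 8U)
S7 (3U) → rack 1 (remaining 11U)
S8 (6U) → rack 1 (remaining 5U)
S9 (14U) → rack 7 (remaining 10U)
S10 (9U) → rack 7 (remaining 1U)
Final racks: [10,3,6] [21] [21] [23] [17] [16] [14,9].

7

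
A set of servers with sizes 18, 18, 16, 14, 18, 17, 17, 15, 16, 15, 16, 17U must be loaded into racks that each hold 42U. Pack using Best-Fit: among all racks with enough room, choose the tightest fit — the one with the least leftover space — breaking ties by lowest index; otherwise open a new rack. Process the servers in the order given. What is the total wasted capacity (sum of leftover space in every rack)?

Put 18U in rack 1; 24U remain.
Put 18U in rack 1; 6U remain.
Put 16U in rack 2; 26U remain.
Put 14U in rack 2; 12U remain.
Put 18U in rack 3; 24U remain.
Put 17U in rack 3; 7U remain.
Put 17U in rack 4; 25U remain.
Put 15U in rack 4; 10U remain.
Put 16U in rack 5; 26U remain.
Put 15U in rack 5; 11U remain.
Put 16U in rack 6; 26U remain.
Put 17U in rack 6; 9U remain.
6 racks × 42U = 252U; used 197U; unused 55U.

55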